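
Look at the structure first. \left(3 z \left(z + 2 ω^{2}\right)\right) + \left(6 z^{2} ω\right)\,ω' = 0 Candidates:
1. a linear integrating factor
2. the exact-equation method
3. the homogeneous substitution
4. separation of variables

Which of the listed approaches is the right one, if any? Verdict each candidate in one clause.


Diagnosis: the exact-equation method — equality of cross partials is the green light — assemble the potential function term by term.
- a linear integrating factor — a nonlinear term in the unknown puts this outside the integrating-factor template.
- the exact-equation method — applies; the problem has the shape this method handles.
- the homogeneous substitution: the slope changes under joint rescaling, failing the degree-zero test.
- separation of variables — no division isolates the independent variable from the unknown.


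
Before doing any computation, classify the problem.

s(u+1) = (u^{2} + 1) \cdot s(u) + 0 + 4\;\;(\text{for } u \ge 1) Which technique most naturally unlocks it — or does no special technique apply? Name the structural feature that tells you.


Diagnosis: a summation factor — rescale the sequence by the product of the weights u^{2} + 1 so far — the recurrence collapses to a plain running sum.


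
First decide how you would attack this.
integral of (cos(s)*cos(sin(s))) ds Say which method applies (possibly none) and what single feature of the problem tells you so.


Best approach: u-substitution — the only nontrivial dependence routes through sin(s), whose derivative supplies the leftover factor up to a constant multiple — u = sin(s) flattens it.


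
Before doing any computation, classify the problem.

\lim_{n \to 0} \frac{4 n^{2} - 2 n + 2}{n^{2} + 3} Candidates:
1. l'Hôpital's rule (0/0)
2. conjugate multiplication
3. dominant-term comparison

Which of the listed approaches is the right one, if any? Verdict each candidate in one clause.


Verdict: no special technique — the function is continuous at 0; evaluation is itself the limit, no machinery required.
- l'Hôpital's rule (0/0): substituting the point produces a determinate value, not a 0 over 0 clash.
- conjugate multiplication: no divergent radical difference is present for a conjugate pair to cancel.
- dominant-term comparison: this is not a rational comparison of growth rates at infinity.


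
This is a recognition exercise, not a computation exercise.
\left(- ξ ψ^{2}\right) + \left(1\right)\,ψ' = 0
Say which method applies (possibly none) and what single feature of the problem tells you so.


Diagnosis: separation of variables — one side of the product carries the independent variable, the other the unknown — the textbook separation shape.


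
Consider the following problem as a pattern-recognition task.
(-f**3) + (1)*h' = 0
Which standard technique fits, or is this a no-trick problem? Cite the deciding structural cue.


Method: no special technique — the slope is a function of f alone, so integrate both sides directly.


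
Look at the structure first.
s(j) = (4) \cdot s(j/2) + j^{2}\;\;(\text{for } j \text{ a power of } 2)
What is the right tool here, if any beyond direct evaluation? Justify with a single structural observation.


Best approach: the master substitution — the argument contracts 2-fold per step: reindex j exponentially and solve the linear recurrence in the new index.


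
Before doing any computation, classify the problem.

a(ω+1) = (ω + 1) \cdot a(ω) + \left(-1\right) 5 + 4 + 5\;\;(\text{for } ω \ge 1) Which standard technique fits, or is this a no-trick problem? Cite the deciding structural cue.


Method: a summation factor — an index-dependent multiplier ω + 1 rules out characteristic roots; a summation factor converts it to a pure difference.


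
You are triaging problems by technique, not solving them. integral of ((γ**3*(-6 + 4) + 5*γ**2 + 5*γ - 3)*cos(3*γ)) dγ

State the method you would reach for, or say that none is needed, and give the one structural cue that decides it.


Verdict: integration by parts — a polynomial (γ**3*(-6 + 4) + 5*γ**2 + 5*γ - 3) against the kernel cos(3*γ) is the signature bounded-ladder case for integration by parts.


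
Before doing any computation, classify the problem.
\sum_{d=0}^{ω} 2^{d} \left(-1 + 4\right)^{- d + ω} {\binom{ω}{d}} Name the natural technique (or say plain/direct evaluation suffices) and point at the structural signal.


Verdict: the binomial theorem — the summand is term d of a binomial expansion in 2 and (-1 + 4); the whole sum is a single power.


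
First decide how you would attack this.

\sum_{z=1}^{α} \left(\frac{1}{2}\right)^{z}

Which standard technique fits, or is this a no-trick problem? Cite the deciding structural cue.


Best approach: the geometric series formula — each term is \frac{1}{2} times the previous one, so the geometric-series formula applies directly.


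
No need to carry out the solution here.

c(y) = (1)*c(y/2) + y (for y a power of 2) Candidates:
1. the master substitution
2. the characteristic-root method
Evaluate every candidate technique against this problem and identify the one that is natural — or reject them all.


Diagnosis: the master substitution — the argument y/2 divides the index by 2; the standard y = 2^m substitution converts it to a constant-shift recurrence.
- the master substitution: yes, a natural case for it.
- the characteristic-root method: the recursion divides its index rather than shifting it — outside the constant-shift family the root method covers.


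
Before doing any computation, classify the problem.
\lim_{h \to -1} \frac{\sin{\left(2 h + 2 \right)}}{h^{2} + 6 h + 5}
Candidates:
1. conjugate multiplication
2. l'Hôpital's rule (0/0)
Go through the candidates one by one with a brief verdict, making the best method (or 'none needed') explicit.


Method: l'Hôpital's rule (0/0) — plug in -1: top and bottom both hit zero, so differentiate each and retry. A first-order expansion at the point is an equally standard path; the rule packages it.
- conjugate multiplication — multiplying by a conjugate would not remove any indeterminacy here.
- l'Hôpital's rule (0/0): applicable, and directly so.


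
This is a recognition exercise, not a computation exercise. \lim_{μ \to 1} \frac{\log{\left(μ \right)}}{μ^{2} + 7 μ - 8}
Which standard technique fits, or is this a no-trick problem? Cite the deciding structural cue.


Technique: l'Hôpital's rule (0/0) — both numerator and denominator vanish at 1: the genuine 0/0 indeterminate that l'Hôpital exists for. Known elementary limits would finish this too — the rule just bypasses the case analysis.


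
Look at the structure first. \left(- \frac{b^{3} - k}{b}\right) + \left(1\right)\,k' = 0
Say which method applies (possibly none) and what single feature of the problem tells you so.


Diagnosis: a linear integrating factor — linear in the unknown with genuine forcing: multiply through by the exponential of the integrated coefficient and the left side closes into one derivative.


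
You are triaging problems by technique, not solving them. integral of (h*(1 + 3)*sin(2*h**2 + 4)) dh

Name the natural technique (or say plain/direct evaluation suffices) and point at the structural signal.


Technique: u-substitution — collected, the integrand has one factor that is, up to a constant, the derivative of an inner expression the rest depends on — substitute for that inner expression.


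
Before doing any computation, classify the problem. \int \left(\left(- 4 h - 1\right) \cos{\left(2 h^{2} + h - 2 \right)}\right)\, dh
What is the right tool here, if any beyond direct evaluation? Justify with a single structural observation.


Verdict: u-substitution — collected, the integrand has one factor that is, up to a constant, the derivative of an inner expression the rest depends on — substitute for that inner expression.


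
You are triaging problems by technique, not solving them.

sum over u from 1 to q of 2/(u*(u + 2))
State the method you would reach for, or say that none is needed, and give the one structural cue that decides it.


Method: telescoping — one partial-fraction pass turns 2/(u*(u + 2)) into a shifted difference, and shifted differences telescope.


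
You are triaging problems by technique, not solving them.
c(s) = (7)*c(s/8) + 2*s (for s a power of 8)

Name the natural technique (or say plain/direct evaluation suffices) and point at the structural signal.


Verdict: the master substitution — index division is the fingerprint: s/8 in the recursive call means substitute s = 8^m.


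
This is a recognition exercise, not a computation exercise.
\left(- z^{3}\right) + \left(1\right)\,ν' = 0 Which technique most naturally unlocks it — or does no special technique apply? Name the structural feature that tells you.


Method: no special technique — the slope is a pure function of z; integrate both sides and be done.


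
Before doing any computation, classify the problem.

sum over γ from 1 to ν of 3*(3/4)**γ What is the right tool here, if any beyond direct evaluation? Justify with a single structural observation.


Method: the geometric series formula — the ratio of consecutive terms is the constant 3/4, independent of the index — a geometric sum.


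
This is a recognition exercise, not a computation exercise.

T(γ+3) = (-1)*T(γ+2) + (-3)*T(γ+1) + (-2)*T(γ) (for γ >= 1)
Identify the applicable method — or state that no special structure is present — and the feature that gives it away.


Diagnosis: the characteristic-root method — fixed numeric weights on consecutive terms and no forcing term added: the root method in its home territory.


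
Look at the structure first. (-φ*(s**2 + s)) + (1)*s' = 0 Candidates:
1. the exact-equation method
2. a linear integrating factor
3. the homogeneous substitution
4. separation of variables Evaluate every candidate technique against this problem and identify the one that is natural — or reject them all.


Verdict: separation of variables — the derivative equals a pure function of φ (namely φ) times a pure function of s (namely s**2 + s); divide and integrate each side. A Bernoulli substitution applies to this equation as given; separation takes the same equation in its displayed form.
- the exact-equation method — the mixed-partials test fails on this split — it is not an exact differential as presented.
- a linear integrating factor — the unknown enters nonlinearly (through a power, a denominator, or a transcendental function), which the linear integrating-factor recipe cannot absorb as-is — any repair would come from a preliminary substitution, not the factor.
- the homogeneous substitution — solved for the derivative, the right side changes under joint scaling of the two variables.
- separation of variables: applies; the problem has the shape this method handles.


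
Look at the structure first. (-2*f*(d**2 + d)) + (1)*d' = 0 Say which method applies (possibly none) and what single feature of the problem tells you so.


Best approach: separation of variables — all dependence on the two variables factors apart, the defining separable shape. A Bernoulli substitution applies to this equation as given; separation takes the same equation in its displayed form.


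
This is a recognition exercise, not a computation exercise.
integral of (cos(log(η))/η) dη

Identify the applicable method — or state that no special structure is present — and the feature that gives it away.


Verdict: u-substitution — the only nontrivial dependence routes through log(η), whose derivative supplies the leftover factor up to a constant multiple — u = log(η) flattens it.


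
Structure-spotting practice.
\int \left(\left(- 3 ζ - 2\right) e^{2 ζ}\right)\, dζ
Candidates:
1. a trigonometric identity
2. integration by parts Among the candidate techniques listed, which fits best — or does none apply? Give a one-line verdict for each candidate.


Method: integration by parts — - 3 ζ - 2 dies after finitely many derivatives while e^{2 ζ} cycles under integration — the tabular/parts setup.
- a trigonometric identity: no sine or cosine appears, so there is nothing for a trigonometric identity to act on.
- integration by parts: yes — fits the structure here.


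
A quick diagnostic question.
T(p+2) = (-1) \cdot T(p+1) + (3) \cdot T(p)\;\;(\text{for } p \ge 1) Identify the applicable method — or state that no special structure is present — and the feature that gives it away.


Verdict: the characteristic-root method — shift-invariance with fixed coefficients calls for exponential trials; the characteristic polynomial finds every r^p.


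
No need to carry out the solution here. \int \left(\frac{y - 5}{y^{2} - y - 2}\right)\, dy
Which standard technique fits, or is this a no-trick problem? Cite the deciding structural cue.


Best approach: partial fractions — the integrand is a proper rational function and its denominator y^{2} - y - 2 factors into distinct pieces, so it splits into simple fractions.


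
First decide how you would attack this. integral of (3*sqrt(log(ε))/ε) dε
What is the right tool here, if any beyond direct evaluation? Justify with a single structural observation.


Diagnosis: u-substitution — collected, the integrand has one factor that is, up to a constant, the derivative of an inner expression the rest depends on — substitute for that inner expression.


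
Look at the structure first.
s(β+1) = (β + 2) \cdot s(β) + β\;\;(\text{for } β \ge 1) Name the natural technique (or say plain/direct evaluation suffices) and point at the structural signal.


Verdict: a summation factor — first-order linear but the coefficient β + 2 moves with the index — divide by the cumulative product and telescope.


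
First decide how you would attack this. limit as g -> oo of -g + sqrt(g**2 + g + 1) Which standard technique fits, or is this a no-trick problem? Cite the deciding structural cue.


Method: conjugate multiplication — turning the difference into a conjugate-rationalized ratio makes the limit readable.


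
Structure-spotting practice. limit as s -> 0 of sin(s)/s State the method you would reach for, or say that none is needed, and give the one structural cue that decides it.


Technique: l'Hôpital's rule (0/0) — the 0/0 form at 0 is the signature situation for l'Hôpital's rule. A local series expansion at the point resolves it as well; the rule is the packaged version of that step.


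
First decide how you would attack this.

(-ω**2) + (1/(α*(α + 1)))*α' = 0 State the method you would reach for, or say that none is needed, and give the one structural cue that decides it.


Diagnosis: separation of variables — solved for the derivative, the right side splits multiplicatively into a function of each variable alone — divide and integrate each side. A Bernoulli substitution applies to this equation as given; separation takes the same equation in its displayed form.


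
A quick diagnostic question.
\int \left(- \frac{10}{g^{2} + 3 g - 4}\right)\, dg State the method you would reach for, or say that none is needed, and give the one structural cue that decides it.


Diagnosis: partial fractions — rational integrand, reducible denominator g^{2} + 3 g - 4: decompose first, integrate second.


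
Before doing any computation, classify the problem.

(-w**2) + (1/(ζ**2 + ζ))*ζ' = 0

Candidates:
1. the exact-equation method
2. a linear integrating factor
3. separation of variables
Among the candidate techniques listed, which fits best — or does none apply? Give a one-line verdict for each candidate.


Method: separation of variables — separating collects all ζ-dependence with the derivative and leaves all w-dependence opposite: variables separate. A Bernoulli substitution applies to this equation as given; separation takes the same equation in its displayed form.
- the exact-equation method — with no real cross-dependence between the variables, the exact-equation machinery is a detour rather than the natural reading.
- a linear integrating factor — the unknown enters nonlinearly (through a power, a denominator, or a transcendental function), which the linear integrating-factor recipe cannot absorb as-is — any repair would come from a preliminary substitution, not the factor.
- separation of variables: yes, a natural case for it.


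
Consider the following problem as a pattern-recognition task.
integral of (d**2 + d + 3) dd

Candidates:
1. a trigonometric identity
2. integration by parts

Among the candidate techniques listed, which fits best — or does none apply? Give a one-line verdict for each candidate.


Verdict: no special technique — nothing composite, nothing rational, nothing trigonometric — each constant-multiple power of d integrates by the power rule alone.
- a trigonometric identity: no sine or cosine appears, so there is nothing for a trigonometric identity to act on.
- integration by parts — splitting off a factor buys nothing — the integrand integrates directly without parts.


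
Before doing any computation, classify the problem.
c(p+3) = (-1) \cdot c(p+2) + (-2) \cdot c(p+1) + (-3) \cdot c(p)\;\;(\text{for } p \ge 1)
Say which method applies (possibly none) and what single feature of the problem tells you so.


Verdict: the characteristic-root method — shift-invariance with fixed coefficients calls for exponential trials; the characteristic polynomial finds every r^p.


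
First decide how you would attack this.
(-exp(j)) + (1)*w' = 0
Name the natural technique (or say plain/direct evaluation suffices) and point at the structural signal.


Technique: no special technique — the slope is a function of j alone, so integrate both sides directly.


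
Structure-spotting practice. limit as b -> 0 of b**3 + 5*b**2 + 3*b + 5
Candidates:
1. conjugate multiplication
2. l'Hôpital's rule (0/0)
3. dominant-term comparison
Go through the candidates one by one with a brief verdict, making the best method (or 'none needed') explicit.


Diagnosis: no special technique — no zero denominators, no indeterminate clash at 0 — substitute and read off the value.
- conjugate multiplication — no divergent radical difference is present for a conjugate pair to cancel.
- l'Hôpital's rule (0/0): substituting the point gives a finite value outright — there is no indeterminate clash to repair.
- dominant-term comparison: no dominant power emerges to decide the limit by degree comparison.


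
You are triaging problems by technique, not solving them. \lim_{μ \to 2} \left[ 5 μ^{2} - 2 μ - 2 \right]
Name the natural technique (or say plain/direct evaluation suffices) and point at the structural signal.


Technique: no special technique — the expression is continuous at 2 — substitute and evaluate; no indeterminate form appears.


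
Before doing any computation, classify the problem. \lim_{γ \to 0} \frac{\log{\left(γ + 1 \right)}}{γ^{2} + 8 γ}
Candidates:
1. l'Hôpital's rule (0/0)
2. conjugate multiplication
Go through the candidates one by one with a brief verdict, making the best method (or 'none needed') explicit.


Technique: l'Hôpital's rule (0/0) — the 0/0 form at 0 is the signature situation for l'Hôpital's rule. The standard small-argument limits would also carry it; the rule is the systematic route.
- l'Hôpital's rule (0/0): applicable, and directly so.
- conjugate multiplication: the conjugate move applies to radical differences, which this is not.


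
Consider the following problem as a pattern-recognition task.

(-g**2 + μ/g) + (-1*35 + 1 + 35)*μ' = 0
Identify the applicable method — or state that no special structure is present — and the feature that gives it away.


Method: a linear integrating factor — the unknown enters only to the first power against a nonzero forcing term — the integrating-factor template applies directly.


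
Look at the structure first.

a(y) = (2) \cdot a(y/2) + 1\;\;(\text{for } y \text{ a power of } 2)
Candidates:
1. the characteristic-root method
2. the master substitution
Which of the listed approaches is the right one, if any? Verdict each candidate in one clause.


Best approach: the master substitution — treat m = log base 2 of y as the new clock: one recursion step advances m by one while y scales by 2.
- the characteristic-root method — a divided-index call is not the fixed-shift linear shape that characteristic roots solve.
- the master substitution — yes, a natural case for it.


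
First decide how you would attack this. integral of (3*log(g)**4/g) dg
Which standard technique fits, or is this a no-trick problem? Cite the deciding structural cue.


Technique: u-substitution — everything non-trivial happens through the inner expression log(g), and its derivative accounts for the remaining factor up to a constant, so set u = log(g).


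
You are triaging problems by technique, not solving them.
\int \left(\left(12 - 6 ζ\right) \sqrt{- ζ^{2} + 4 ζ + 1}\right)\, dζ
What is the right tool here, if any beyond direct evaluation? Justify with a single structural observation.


Best approach: u-substitution — 12 - 6 ζ matches the derivative of - ζ^{2} + 4 ζ + 1 up to a constant; with u = - ζ^{2} + 4 ζ + 1 the whole integrand folds into a function of u alone.


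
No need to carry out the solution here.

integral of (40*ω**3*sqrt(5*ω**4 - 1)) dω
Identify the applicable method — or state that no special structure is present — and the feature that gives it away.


Best approach: u-substitution — structure check: outer function, inner expression 5*ω**4 - 1, inner derivative as a factor — the classic u = 5*ω**4 - 1 pattern.


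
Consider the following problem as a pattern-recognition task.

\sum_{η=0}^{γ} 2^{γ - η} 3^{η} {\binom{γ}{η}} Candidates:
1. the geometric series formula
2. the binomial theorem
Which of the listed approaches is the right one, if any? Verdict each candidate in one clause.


Method: the binomial theorem — {\binom{γ}{η}} weighting matched powers of 3 and 2 is the expanded form of (3 + 2)^γ — fold it back up.
- the geometric series formula — no single multiplier carries one term to the next throughout the sum.
- the binomial theorem: yes — fits the structure here.


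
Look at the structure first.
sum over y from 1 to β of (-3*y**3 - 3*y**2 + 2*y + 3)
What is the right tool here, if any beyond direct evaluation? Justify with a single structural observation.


Technique: no special technique — recognize the absence of structure: constant-multiple powers of y summed plainly, no special method required.


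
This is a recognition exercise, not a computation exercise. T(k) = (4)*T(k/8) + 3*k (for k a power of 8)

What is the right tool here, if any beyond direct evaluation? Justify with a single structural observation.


Diagnosis: the master substitution — a divide-and-conquer shape: argument k/8, so change variables with k = 8^m and solve the linear version.


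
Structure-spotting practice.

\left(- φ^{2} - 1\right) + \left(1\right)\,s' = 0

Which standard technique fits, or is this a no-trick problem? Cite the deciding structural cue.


Verdict: no special technique — solved for the derivative, no s appears — this is antidifferentiation in φ wearing ODE clothing.


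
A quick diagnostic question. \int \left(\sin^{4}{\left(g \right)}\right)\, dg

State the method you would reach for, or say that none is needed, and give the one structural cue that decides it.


Method: a trigonometric identity — reduce \sin^{4}{\left(g \right)} with the power-reduction formula and the integral becomes first-degree trigonometry.


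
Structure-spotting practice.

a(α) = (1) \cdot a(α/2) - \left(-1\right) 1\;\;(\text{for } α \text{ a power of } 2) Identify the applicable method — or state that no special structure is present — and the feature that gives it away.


Method: the master substitution — the argument contracts 2-fold per step: reindex α exponentially and solve the linear recurrence in the new index.


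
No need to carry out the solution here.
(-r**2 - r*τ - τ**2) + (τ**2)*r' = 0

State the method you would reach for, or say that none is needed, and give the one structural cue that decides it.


Best approach: the homogeneous substitution — solved for the derivative, the right side is unchanged under scaling τ and r together — it depends only on the ratio r/τ, so substitute a single ratio variable.


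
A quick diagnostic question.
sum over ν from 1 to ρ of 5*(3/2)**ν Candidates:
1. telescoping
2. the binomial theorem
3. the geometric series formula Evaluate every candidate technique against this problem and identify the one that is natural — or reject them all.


Verdict: the geometric series formula — consecutive terms stand in a fixed index-free ratio — the geometric sum formula closes it.
- telescoping — writing out consecutive terms as given produces no pairwise cancellation.
- the binomial theorem: the terms lack the binomial-coefficient-weighted complementary-power pattern of an expansion.
- the geometric series formula: applies; the problem has the shape this method handles.


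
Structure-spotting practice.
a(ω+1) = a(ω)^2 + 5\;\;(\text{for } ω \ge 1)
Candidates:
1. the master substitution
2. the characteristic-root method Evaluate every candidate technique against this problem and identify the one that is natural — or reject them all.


Method: no special technique — the new term depends nonlinearly on the old ones, which disqualifies every superposition-based technique.
- the master substitution — the recursion shifts the index rather than dividing it.
- the characteristic-root method: the recursion is nonlinear in the sequence values, so no linear-modes ansatz applies.


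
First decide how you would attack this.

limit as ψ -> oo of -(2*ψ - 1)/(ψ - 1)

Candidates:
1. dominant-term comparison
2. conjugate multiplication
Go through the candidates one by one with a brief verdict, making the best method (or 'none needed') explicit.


Diagnosis: dominant-term comparison — at large ψ only the top-degree terms survive; compare the leading terms and the limit falls out.
- dominant-term comparison: a fit — the right tool for this form.
- conjugate multiplication: the conjugate move applies to radical differences, which this is not.


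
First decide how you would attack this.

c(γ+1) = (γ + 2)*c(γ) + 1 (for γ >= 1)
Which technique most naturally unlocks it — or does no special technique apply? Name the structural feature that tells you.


Verdict: a summation factor — one-term recursion with variable weight γ + 2 is solved by product normalization, not by root-finding.


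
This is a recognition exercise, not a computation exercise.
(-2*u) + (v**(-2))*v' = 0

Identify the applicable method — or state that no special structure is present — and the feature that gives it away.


Verdict: separation of variables — solved for the derivative, the right side splits multiplicatively into a function of each variable alone — divide and integrate each side. The equation is exact as it stands too — a potential function exists — though separation reads the split structure directly.


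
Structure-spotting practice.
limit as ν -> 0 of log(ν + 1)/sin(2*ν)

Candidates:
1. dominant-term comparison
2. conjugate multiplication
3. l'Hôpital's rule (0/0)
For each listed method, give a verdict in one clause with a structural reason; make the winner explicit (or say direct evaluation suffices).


Technique: l'Hôpital's rule (0/0) — the 0/0 form at 0 is the signature situation for l'Hôpital's rule. One could equally expand both pieces locally and compare leading terms; the rule does that in one stroke.
- dominant-term comparison — this limit is not decided by comparing polynomial growth at infinity.
- conjugate multiplication: no difference of divergent radicals appears, so rationalizing has nothing to cancel.
- l'Hôpital's rule (0/0) — a fit — the right tool for this form.


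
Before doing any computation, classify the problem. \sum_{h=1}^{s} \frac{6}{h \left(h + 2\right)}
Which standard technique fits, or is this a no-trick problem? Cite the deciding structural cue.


Diagnosis: telescoping — rewrite \frac{6}{h \left(h + 2\right)} as simple fractions and successive terms eat each other — only the edges survive.


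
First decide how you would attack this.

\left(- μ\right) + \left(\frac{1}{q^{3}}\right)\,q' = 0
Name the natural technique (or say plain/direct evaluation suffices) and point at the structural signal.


Verdict: separation of variables — all dependence on the two variables factors apart, the defining separable shape. The equation is exact as it stands too — a potential function exists — though separation reads the split structure directly.


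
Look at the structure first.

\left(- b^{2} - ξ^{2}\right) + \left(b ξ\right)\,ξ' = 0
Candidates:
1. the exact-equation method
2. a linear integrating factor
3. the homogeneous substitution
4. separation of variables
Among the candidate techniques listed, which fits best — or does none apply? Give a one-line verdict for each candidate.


Technique: the homogeneous substitution — the slope is degree-zero homogeneous: the ratio substitution v = ξ/b collapses it. A Bernoulli rewrite works here as the equation stands — the homogeneous substitution is the more immediate reading.
- the exact-equation method — the mixed partial derivatives differ, so the left side is not a total differential.
- a linear integrating factor: the unknown enters nonlinearly (through a power, a denominator, or a transcendental function), which the linear integrating-factor recipe cannot absorb as-is — any repair would come from a preliminary substitution, not the factor.
- the homogeneous substitution — yes — fits the structure here.
- separation of variables: the two dependences do not factor apart.


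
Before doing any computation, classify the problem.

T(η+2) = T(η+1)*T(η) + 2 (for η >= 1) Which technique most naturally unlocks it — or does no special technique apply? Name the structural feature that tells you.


Verdict: no special technique — once the recursion is nonlinear, characteristic roots, master substitutions, and summation factors are all off the table.


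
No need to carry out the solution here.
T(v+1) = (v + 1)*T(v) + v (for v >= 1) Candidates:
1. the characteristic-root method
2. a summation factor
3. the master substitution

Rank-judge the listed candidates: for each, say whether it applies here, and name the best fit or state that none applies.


Diagnosis: a summation factor — one-term recursion with variable weight v + 1 is solved by product normalization, not by root-finding.
- the characteristic-root method — the coefficients change with the index, which the root method cannot absorb.
- a summation factor — yes — fits the structure here.
- the master substitution: this is shift-type recursion, outside the divide-and-conquer template.


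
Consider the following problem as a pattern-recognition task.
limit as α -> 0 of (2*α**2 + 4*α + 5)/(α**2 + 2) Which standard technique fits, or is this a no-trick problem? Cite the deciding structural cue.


Technique: no special technique — no vanishing denominator and no indeterminate clash at the point — evaluation is immediate.


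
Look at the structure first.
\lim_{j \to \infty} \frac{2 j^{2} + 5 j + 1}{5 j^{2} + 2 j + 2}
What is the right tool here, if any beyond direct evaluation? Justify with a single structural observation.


Method: dominant-term comparison — growth-rate triage: the leading powers of j decide the limit, everything else is noise. Viewed as a single quotient this is an ∞/∞ form — an at-infinity application of l'Hôpital's rule would also resolve it; comparing leading growth reads the answer without differentiating.


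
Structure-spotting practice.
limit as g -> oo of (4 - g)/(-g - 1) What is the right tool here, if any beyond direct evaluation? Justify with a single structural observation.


Method: dominant-term comparison — divide through by the highest power of g; every lower-order term dies and the dominant terms decide the limit. l'Hôpital's at-infinity variant applies to the expression viewed as a single quotient; the leading-term comparison is the direct route.


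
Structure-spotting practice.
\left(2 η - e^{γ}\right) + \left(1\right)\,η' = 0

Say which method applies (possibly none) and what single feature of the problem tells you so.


Method: a linear integrating factor — the equation is linear in η with coefficient 2; multiplying by the integrating factor exp(∫2) makes the left side a perfect derivative.


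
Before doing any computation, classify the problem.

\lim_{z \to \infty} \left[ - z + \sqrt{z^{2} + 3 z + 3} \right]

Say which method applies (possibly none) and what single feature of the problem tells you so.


Technique: conjugate multiplication — both pieces blow up but their difference is finite; the conjugate trick rationalizes \sqrt{z^{2} + 3 z + 3} - z.


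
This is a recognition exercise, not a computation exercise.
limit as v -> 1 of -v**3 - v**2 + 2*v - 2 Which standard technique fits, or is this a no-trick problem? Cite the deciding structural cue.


Verdict: no special technique — no vanishing denominator and no indeterminate clash at the point — evaluation is immediate.


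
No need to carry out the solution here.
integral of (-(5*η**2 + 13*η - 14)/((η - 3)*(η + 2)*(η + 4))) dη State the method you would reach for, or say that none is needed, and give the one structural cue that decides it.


Diagnosis: partial fractions — the bottom factors while the top stays lower-degree — split into simple fractions and integrate piece by piece.


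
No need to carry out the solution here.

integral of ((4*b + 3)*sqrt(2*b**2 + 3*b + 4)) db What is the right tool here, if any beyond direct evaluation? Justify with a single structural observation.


Verdict: u-substitution — the only nontrivial dependence routes through 2*b**2 + 3*b + 4, whose derivative supplies the leftover factor up to a constant multiple — u = 2*b**2 + 3*b + 4 flattens it.


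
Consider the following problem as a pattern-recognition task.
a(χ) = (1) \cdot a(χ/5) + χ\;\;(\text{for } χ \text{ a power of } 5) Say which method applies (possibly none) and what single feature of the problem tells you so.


Verdict: the master substitution — the argument shrinks by the factor 5, so measure the index on a logarithmic scale and the recursion becomes a shift.


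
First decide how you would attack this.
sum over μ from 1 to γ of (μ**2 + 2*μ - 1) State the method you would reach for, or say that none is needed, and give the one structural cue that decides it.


Diagnosis: no special technique — constant-multiple powers of μ with no cancellation partners and no common ratio — use the standard power-sum formulas.


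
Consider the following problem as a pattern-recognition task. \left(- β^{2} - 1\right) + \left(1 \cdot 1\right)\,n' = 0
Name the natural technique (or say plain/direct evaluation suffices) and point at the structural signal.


Verdict: no special technique — the slope is a function of β alone, so integrate both sides directly.


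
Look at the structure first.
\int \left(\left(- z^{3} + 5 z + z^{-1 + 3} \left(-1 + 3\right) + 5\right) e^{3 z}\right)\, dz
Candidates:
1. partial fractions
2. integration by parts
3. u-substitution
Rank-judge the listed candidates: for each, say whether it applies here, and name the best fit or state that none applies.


Best approach: integration by parts — a polynomial factor (- z^{3} + 5 z + z^{-1 + 3} \left(-1 + 3\right) + 5) multiplies e^{3 z}; differentiating (- z^{3} + 5 z + z^{-1 + 3} \left(-1 + 3\right) + 5) lowers its degree while e^{3 z} integrates cleanly, so parts wins.
- partial fractions — the expression is not a ratio of polynomials that decomposes further.
- integration by parts: yes — fits the structure here.
- u-substitution — no subexpression of the integrand pairs with its own derivative as a factor — individual terms may offer their own substitutions, but any change of variable covering the whole integral would have to be constructed from outside the expression.


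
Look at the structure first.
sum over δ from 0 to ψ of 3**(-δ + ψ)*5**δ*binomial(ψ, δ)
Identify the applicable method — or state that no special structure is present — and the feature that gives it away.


Diagnosis: the binomial theorem — the summand is term δ of a binomial expansion in 5 and 3; the whole sum is a single power.


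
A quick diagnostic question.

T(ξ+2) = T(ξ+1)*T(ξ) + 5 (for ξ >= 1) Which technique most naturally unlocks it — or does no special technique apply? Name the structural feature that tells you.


Method: no special technique — the update rule curves (it is not linear in the unknown sequence), so no superposition-based closed form attaches — iterate or study it directly.


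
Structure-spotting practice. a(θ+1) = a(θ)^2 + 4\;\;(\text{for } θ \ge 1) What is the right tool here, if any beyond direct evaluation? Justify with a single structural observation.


Diagnosis: no special technique — once the recursion is nonlinear, characteristic roots, master substitutions, and summation factors are all off the table.


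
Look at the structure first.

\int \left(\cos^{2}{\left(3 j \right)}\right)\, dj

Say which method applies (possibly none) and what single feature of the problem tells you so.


Technique: a trigonometric identity — the exponent on \cos^{2}{\left(3 j \right)} is even — the power-reduction identity is the standard preprocessing step.


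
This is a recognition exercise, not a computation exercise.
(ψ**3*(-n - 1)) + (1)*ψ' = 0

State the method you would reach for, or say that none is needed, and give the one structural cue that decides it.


Diagnosis: separation of variables — one side of the product carries the independent variable, the other the unknown — the textbook separation shape.


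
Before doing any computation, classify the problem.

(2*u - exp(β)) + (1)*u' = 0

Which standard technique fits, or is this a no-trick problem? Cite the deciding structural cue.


Diagnosis: a linear integrating factor — arrange it as u' + 2·u = (the forcing term) and the integrating factor does the rest.


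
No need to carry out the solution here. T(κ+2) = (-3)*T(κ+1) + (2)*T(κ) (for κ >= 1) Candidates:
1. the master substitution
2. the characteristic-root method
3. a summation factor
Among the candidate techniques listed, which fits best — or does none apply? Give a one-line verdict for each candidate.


Verdict: the characteristic-root method — every coefficient is a fixed number and the forcing is zero — substitute r^κ and read off the root equation.
- the master substitution: there is no divide-the-index recursive argument.
- the characteristic-root method — applies; the problem has the shape this method handles.
- a summation factor: a summation factor telescopes one-step recursions; this one carries higher-order memory.


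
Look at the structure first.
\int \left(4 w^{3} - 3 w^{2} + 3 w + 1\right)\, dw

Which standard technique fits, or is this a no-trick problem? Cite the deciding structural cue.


Best approach: no special technique — nothing composite, nothing rational, nothing trigonometric — each constant-multiple power of w integrates by the power rule alone.


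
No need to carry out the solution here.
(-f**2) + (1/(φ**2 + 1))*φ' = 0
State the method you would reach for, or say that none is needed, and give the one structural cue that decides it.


Best approach: separation of variables — the slope splits multiplicatively: f**2 carrying all f-dependence times φ**2 + 1 carrying all φ-dependence — separate and integrate. The cross-partial test also passes here (vacuously, each side single-variable); the potential-function route would work, separation is simply more immediate.
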